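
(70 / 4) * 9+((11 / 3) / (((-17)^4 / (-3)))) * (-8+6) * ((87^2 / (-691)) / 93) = 563567441403 / 3578206682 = 157.50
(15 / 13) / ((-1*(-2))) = 15 / 26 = 0.58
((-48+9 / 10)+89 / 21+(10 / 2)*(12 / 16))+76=15493 / 420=36.89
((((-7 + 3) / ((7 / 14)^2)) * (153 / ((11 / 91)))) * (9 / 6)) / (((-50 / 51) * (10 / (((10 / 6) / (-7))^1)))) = -202878 / 275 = -737.74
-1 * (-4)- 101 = -97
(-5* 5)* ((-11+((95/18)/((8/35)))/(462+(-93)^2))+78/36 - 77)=2815215875/1311984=2145.77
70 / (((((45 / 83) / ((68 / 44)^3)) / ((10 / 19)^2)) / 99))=570890600 / 43681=13069.54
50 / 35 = 10 / 7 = 1.43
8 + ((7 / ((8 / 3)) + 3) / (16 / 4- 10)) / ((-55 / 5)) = 1423 / 176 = 8.09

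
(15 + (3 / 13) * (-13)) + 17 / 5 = 15.40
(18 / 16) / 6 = 3 / 16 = 0.19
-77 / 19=-4.05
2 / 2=1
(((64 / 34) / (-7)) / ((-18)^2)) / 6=-4 / 28917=-0.00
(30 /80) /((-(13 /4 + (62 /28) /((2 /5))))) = -7 /164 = -0.04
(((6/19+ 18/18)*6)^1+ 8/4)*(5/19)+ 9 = 4189/361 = 11.60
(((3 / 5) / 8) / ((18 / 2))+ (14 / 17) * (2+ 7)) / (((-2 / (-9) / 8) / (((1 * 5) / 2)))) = 45411 / 68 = 667.81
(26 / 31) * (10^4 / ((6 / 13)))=1690000 / 93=18172.04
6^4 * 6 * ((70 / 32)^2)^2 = 364651875 / 2048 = 178052.67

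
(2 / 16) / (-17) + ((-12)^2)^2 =2820095 / 136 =20735.99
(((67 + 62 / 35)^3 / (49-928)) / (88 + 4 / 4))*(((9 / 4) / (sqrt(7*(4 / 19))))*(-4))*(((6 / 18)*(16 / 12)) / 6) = 13945313143*sqrt(133) / 70437236625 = 2.28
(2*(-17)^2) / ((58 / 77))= 22253 / 29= 767.34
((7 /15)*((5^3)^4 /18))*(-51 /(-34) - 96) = -2392578125 /4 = -598144531.25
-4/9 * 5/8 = -5/18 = -0.28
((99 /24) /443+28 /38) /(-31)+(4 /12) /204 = -7165325 /319374648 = -0.02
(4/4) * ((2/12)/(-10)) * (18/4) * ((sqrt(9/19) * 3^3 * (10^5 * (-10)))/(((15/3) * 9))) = 135000 * sqrt(19)/19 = 30971.12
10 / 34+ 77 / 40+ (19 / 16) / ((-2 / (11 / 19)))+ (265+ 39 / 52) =267.63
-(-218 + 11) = 207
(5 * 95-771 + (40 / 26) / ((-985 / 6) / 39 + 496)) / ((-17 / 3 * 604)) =25547268 / 295407793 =0.09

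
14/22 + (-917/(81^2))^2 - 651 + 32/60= -1538472257459/2367569655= -649.81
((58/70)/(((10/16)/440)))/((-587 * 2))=-0.50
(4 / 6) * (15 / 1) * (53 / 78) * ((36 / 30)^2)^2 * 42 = 961632 / 1625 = 591.77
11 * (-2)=-22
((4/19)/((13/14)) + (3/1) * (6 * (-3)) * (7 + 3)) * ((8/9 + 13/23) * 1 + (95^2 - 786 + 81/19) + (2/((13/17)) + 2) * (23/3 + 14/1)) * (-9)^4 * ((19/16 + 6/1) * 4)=-3987323287330635/4693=-849632066339.36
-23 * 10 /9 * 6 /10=-46 /3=-15.33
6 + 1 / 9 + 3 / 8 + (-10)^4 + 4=720755 / 72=10010.49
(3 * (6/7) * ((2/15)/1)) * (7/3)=4/5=0.80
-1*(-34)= 34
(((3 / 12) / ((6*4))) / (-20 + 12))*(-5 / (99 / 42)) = 35 / 12672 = 0.00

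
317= 317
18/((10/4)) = 36/5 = 7.20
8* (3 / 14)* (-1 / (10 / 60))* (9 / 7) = -648 / 49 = -13.22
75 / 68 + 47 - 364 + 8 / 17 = -21449 / 68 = -315.43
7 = 7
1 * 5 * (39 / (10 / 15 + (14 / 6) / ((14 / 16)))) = 117 / 2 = 58.50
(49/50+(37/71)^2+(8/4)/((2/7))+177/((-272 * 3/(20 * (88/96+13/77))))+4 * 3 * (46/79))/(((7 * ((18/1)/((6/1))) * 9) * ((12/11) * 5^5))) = 387466927453/23709158865000000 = 0.00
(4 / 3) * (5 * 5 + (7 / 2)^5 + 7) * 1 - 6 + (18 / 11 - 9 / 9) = 194725 / 264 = 737.59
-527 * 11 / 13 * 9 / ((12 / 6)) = -2006.65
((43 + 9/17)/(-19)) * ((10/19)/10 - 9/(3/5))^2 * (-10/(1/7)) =4177980800/116603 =35830.82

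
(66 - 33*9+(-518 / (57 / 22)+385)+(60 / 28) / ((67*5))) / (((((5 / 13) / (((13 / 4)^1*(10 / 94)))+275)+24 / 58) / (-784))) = 673883343952 / 5175718845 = 130.20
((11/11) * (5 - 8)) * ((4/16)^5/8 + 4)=-98307/8192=-12.00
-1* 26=-26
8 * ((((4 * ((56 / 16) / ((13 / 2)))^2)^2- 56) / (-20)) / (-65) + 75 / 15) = 14726840 / 371293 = 39.66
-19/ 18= -1.06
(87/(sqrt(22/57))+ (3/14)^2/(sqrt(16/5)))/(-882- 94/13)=-1131 *sqrt(1254)/254320- 117 *sqrt(5)/9063040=-0.16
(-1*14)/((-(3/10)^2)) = 1400/9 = 155.56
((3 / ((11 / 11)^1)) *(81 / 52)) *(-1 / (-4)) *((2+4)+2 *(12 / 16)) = 3645 / 416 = 8.76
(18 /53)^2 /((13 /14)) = 4536 /36517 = 0.12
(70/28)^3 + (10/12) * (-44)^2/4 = 10055/24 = 418.96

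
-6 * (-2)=12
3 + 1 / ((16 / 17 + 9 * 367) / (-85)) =167056 / 56167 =2.97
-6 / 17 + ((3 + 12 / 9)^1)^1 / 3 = 167 / 153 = 1.09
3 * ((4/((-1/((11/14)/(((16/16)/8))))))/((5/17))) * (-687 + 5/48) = 176159.34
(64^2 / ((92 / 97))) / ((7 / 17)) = 10488.05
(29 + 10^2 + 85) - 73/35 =7417/35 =211.91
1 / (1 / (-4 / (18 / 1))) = -2 / 9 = -0.22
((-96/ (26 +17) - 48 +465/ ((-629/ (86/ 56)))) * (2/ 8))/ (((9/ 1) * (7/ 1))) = -12967235/ 63614544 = -0.20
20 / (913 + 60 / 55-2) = 220 / 10033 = 0.02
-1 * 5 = -5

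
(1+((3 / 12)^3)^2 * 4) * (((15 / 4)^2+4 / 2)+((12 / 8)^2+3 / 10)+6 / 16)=311395 / 16384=19.01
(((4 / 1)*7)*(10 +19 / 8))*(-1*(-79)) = 54747 / 2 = 27373.50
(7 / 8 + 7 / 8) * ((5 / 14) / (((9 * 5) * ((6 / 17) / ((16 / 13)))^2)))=2312 / 13689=0.17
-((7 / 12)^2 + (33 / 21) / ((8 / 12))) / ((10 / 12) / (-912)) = 103322 / 35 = 2952.06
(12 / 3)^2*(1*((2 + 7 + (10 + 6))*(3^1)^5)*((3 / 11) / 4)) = 72900 / 11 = 6627.27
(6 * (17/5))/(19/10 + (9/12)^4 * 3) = 7.16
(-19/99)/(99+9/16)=-304/157707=-0.00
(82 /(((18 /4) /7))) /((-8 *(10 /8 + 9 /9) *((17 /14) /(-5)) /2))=80360 /1377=58.36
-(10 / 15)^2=-4 / 9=-0.44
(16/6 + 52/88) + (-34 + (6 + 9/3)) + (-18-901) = -62089/66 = -940.74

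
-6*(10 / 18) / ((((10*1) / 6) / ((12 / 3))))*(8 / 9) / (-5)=64 / 45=1.42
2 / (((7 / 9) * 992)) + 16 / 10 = 27821 / 17360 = 1.60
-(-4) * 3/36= 0.33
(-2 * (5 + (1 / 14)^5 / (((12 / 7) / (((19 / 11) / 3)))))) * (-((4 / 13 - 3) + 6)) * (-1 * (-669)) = 1458749437231 / 65921856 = 22128.46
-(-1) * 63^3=250047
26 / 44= 13 / 22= 0.59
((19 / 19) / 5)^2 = 1 / 25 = 0.04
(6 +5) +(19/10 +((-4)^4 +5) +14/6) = 276.23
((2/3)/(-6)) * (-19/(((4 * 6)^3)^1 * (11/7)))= 133/1368576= 0.00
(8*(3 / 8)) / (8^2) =3 / 64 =0.05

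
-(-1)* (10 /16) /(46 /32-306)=-0.00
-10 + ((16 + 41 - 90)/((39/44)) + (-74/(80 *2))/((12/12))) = -49601/1040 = -47.69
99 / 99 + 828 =829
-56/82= -28/41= -0.68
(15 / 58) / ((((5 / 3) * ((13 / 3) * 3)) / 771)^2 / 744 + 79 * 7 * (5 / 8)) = 2985282702 / 3989581569917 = 0.00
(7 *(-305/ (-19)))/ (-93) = -1.21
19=19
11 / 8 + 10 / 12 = 53 / 24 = 2.21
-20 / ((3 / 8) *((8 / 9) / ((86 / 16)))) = -645 / 2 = -322.50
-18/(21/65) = -390/7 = -55.71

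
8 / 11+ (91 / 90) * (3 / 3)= 1.74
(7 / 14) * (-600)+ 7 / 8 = -2393 / 8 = -299.12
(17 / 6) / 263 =17 / 1578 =0.01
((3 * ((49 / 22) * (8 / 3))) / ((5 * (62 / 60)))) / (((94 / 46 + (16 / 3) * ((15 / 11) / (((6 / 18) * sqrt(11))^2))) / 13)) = 3867864 / 689657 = 5.61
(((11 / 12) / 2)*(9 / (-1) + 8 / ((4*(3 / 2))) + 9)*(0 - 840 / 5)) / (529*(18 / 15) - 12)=-770 / 4671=-0.16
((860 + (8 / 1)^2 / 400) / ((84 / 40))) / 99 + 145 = 73823 / 495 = 149.14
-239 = -239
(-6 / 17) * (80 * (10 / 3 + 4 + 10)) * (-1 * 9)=74880 / 17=4404.71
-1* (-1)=1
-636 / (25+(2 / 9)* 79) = -5724 / 383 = -14.95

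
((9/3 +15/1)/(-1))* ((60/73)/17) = -0.87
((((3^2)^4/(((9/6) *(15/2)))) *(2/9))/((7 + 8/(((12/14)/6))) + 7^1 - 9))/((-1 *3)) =-216/305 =-0.71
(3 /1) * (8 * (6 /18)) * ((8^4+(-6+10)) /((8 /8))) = 32800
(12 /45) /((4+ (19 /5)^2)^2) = 500 /637563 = 0.00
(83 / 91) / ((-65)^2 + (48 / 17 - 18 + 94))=1411 / 6658015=0.00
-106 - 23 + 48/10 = -124.20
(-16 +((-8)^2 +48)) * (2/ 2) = 96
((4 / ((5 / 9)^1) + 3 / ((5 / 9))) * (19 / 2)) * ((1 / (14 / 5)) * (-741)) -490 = -32167.75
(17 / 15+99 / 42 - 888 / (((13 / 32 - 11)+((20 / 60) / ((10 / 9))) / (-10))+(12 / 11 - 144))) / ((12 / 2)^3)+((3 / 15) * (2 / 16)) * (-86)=-1594225079 / 756609840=-2.11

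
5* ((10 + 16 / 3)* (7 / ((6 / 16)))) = 12880 / 9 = 1431.11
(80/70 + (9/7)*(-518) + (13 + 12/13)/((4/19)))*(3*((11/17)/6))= -2397285/12376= -193.70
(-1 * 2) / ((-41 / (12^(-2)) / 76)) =19 / 738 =0.03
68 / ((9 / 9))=68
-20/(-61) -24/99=172/2013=0.09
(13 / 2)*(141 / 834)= 611 / 556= 1.10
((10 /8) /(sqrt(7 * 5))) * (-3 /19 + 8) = 149 * sqrt(35) /532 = 1.66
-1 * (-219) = 219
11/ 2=5.50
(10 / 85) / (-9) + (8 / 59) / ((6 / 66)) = 13346 / 9027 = 1.48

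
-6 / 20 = -3 / 10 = -0.30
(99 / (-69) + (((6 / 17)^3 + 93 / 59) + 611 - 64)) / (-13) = -3648053135 / 86670233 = -42.09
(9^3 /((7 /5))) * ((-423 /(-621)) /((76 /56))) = 114210 /437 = 261.35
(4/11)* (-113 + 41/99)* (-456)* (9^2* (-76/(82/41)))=-6952963968/121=-57462512.13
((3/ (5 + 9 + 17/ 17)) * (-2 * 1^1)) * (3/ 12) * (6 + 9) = -3/ 2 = -1.50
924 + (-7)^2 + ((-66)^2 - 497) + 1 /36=173953 /36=4832.03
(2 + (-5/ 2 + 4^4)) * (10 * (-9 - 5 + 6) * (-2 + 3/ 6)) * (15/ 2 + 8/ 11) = 2774730/ 11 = 252248.18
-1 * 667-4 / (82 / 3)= -27353 / 41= -667.15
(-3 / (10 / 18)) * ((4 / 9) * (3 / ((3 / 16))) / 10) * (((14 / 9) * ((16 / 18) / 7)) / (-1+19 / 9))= -256 / 375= -0.68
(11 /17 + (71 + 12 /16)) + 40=7643 /68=112.40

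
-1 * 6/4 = -3/2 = -1.50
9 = 9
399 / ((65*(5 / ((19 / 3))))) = 2527 / 325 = 7.78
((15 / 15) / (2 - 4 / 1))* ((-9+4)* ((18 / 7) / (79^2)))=45 / 43687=0.00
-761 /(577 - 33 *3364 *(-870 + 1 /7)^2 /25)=932225 /4115871435227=0.00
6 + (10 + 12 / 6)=18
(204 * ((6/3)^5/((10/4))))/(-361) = -13056/1805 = -7.23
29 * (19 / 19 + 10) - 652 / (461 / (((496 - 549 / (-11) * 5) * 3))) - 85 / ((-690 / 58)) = -992721980 / 349899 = -2837.17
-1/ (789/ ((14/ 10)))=-7/ 3945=-0.00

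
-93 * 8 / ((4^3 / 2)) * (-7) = 651 / 4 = 162.75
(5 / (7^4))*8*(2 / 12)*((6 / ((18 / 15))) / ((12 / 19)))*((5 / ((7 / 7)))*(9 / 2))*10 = 11875 / 2401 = 4.95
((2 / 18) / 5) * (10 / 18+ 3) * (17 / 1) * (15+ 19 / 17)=8768 / 405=21.65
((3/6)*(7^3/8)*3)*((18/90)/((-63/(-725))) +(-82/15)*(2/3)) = -6909/80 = -86.36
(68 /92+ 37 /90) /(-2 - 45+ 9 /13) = -30953 /1246140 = -0.02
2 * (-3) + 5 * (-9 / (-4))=21 / 4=5.25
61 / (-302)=-61 / 302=-0.20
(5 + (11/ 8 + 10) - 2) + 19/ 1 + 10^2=133.38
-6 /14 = -3 /7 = -0.43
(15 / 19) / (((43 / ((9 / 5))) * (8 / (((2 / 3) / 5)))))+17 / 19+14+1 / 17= 4153953 / 277780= 14.95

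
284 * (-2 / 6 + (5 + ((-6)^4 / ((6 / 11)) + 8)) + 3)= 2037700 / 3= 679233.33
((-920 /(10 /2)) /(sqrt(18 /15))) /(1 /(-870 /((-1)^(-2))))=26680 * sqrt(30)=146132.38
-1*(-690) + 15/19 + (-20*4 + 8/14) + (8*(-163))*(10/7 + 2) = -513313/133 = -3859.50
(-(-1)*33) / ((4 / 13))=429 / 4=107.25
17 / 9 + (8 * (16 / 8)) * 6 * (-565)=-488143 / 9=-54238.11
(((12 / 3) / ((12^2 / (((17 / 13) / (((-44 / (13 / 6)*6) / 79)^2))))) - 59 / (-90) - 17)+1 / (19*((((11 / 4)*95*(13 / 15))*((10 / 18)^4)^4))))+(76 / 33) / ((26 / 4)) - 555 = -36749207418050815042423423 / 64682005781250000000000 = -568.15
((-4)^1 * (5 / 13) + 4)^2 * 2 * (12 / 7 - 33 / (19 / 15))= -509952 / 1729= -294.94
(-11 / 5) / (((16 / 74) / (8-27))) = 7733 / 40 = 193.32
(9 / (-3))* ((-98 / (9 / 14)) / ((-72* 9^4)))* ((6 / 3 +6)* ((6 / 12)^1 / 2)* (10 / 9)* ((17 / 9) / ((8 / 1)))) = -29155 / 57395628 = -0.00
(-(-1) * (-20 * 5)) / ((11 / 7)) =-63.64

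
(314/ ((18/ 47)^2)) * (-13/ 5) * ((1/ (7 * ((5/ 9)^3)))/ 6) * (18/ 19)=-121731363/ 166250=-732.22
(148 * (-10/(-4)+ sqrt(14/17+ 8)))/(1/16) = 5920+ 11840 * sqrt(102)/17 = 12954.01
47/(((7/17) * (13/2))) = 1598/91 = 17.56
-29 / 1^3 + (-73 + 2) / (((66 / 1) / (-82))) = 1954 / 33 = 59.21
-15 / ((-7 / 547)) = 8205 / 7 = 1172.14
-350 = -350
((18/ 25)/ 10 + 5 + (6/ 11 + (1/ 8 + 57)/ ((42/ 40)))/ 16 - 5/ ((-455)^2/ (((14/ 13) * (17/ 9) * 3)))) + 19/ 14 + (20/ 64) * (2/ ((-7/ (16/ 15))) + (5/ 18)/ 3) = 22374392543/ 2283781500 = 9.80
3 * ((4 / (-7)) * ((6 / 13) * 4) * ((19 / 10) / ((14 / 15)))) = -4104 / 637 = -6.44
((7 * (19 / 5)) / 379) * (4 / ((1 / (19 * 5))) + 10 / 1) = 10374 / 379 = 27.37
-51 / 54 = -17 / 18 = -0.94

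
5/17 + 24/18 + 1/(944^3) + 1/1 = 112725139507/42902851584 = 2.63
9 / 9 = 1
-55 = -55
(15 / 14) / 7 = 0.15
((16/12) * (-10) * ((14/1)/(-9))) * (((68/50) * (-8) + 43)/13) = 89936/1755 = 51.25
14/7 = 2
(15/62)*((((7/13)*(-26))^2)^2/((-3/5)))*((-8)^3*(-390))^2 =-19146583572480000/31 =-617631728144516.13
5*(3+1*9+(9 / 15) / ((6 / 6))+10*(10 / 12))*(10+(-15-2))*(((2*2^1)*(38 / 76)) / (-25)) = 4396 / 75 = 58.61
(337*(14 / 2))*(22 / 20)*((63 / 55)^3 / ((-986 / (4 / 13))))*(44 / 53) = -2359443492 / 2335279375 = -1.01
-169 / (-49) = 169 / 49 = 3.45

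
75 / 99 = 25 / 33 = 0.76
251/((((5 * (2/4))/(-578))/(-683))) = 198176548/5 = 39635309.60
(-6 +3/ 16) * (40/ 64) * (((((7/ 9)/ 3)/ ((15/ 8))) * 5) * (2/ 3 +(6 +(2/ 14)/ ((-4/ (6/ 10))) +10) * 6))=-628463/ 2592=-242.46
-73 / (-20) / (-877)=-73 / 17540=-0.00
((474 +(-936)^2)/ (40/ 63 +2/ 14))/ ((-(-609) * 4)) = 1314855/ 2842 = 462.65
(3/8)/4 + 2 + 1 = 99/32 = 3.09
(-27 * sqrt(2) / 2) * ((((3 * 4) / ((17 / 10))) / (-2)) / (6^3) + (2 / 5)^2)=-3297 * sqrt(2) / 1700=-2.74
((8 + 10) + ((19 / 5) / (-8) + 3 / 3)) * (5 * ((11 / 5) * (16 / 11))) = 1482 / 5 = 296.40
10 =10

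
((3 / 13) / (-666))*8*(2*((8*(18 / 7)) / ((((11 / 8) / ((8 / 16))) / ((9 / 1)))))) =-13824 / 37037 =-0.37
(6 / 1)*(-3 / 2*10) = -90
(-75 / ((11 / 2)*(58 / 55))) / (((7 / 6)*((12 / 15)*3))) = -1875 / 406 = -4.62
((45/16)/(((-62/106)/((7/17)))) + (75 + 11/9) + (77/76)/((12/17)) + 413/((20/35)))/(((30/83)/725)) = 1731882172825/1081404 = 1601512.64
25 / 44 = 0.57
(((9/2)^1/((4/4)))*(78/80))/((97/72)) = 3159/970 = 3.26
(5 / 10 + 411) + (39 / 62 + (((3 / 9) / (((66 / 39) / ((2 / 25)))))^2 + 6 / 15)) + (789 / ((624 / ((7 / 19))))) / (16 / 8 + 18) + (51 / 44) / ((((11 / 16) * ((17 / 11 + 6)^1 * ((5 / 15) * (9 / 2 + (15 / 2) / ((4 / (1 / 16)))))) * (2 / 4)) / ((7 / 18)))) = 2250551667017603437 / 5453694880920000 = 412.67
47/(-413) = -47/413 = -0.11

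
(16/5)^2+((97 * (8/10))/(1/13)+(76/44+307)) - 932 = 108836/275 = 395.77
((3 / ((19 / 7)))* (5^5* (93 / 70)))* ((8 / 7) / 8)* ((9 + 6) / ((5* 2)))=523125 / 532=983.32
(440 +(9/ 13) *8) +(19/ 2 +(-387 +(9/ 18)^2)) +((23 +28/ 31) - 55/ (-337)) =50171241/ 543244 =92.35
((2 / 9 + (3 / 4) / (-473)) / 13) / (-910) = -289 / 15495480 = -0.00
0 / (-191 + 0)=0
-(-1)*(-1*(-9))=9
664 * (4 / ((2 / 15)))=19920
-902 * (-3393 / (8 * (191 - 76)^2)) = 28.93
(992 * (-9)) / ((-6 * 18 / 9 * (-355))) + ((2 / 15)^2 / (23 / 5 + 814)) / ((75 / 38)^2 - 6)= -83289456488 / 39741413265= -2.10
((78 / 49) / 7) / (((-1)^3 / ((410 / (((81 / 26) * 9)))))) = -277160 / 83349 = -3.33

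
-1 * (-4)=4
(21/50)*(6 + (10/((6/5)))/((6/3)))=427/100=4.27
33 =33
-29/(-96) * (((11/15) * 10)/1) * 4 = 8.86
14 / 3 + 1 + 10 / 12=13 / 2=6.50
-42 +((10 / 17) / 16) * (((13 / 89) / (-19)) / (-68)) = -656811391 / 15638368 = -42.00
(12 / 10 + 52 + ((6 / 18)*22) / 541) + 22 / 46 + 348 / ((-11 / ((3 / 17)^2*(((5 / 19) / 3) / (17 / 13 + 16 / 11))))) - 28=2077593122521 / 80964547905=25.66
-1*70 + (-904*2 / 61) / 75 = -322058 / 4575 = -70.40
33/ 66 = 1/ 2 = 0.50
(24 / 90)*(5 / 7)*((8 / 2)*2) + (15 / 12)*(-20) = -23.48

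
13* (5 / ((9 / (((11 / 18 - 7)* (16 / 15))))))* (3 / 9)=-11960 / 729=-16.41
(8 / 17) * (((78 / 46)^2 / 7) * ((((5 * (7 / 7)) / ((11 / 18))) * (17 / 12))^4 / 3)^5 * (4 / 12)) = 165865618703482326895466224591054630279541015625 / 326525679204469271962753826816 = 507971131420931336.54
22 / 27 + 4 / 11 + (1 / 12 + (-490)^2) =285240299 / 1188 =240101.26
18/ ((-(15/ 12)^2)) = -288/ 25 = -11.52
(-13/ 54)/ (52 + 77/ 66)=-0.00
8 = 8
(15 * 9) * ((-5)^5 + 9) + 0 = -420660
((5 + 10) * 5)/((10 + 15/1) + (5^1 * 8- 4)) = 75/61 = 1.23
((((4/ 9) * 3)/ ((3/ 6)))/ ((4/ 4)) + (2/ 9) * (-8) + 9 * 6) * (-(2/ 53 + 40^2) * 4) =-167568752/ 477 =-351297.17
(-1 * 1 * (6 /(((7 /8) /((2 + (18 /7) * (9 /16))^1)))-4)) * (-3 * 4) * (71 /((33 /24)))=12165.11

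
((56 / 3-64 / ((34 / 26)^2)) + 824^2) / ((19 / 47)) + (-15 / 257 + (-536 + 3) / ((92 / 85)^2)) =60165908395990763 / 35832860304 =1679070.77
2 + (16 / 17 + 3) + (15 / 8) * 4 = 13.44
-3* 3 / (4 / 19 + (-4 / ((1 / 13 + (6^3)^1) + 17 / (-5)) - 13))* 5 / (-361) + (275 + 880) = 18456533115 / 15979817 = 1154.99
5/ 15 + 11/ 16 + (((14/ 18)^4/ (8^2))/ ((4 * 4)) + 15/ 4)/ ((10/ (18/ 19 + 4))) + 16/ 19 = 2373270287/ 638254080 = 3.72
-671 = -671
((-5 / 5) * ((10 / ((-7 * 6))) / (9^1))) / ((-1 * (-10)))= 1 / 378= 0.00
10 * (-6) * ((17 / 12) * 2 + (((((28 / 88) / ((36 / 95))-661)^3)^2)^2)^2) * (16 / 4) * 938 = -408445144931356693438124954526307451383100340943020894943774620567484462359344215630684494292983007433341855012382098657910750603063985567785 / 38648542900743213361159000407471136470421279830338473844224164888576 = -10568190008620021569311260000000000000000000000000000000000000000000000000.00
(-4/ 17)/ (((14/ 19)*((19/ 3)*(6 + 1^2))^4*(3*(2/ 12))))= -324/ 1959746621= -0.00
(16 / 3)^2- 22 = 58 / 9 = 6.44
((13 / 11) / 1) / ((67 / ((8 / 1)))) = 104 / 737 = 0.14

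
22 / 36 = 0.61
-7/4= -1.75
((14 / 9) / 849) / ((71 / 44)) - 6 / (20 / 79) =-128568947 / 5425110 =-23.70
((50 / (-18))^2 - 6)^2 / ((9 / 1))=19321 / 59049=0.33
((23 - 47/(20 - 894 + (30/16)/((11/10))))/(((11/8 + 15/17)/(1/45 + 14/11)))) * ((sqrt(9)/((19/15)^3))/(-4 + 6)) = 8677803066300/889013077183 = 9.76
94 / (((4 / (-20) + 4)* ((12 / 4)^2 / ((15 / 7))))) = 2350 / 399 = 5.89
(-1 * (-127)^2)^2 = 260144641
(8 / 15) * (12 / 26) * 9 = 144 / 65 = 2.22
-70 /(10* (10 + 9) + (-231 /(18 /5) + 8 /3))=-140 /257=-0.54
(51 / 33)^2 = 289 / 121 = 2.39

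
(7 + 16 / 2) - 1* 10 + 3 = 8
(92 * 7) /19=644 /19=33.89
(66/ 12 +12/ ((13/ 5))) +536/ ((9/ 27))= 42071/ 26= 1618.12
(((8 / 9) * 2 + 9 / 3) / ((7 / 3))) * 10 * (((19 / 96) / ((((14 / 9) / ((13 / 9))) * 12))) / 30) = 10621 / 1016064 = 0.01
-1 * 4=-4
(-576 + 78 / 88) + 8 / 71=-1796303 / 3124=-575.00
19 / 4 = 4.75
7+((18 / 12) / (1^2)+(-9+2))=3 / 2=1.50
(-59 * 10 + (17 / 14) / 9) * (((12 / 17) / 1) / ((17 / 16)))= -2378336 / 6069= -391.88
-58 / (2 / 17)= -493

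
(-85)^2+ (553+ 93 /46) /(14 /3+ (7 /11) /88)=2292564287 /312179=7343.75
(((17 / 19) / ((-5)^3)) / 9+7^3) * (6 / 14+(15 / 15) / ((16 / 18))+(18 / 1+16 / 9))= 9852764701 / 1346625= 7316.64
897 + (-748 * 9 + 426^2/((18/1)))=4247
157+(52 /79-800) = -50745 /79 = -642.34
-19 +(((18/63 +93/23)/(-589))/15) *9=-9010846/474145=-19.00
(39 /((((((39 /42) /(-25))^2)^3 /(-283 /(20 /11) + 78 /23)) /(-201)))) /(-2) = -1940910563098828125000 /8539739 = -227279845800770.74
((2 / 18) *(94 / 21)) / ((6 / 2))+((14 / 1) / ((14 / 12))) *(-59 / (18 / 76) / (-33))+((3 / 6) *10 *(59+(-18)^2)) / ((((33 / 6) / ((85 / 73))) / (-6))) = -1066201786 / 455301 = -2341.75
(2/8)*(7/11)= 7/44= 0.16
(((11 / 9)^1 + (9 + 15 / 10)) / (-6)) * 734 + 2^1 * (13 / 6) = -77203 / 54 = -1429.69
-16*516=-8256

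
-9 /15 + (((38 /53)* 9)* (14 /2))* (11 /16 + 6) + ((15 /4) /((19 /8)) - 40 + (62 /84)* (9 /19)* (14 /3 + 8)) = 75418839 /281960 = 267.48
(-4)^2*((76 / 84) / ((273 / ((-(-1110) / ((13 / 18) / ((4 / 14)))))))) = 1349760 / 57967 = 23.28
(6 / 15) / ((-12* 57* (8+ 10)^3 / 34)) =-17 / 4986360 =-0.00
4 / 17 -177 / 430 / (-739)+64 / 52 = 102996597 / 70227170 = 1.47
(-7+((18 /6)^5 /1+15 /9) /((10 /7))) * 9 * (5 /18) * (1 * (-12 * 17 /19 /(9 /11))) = -921536 /171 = -5389.10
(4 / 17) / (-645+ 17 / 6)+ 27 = 1768503 / 65501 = 27.00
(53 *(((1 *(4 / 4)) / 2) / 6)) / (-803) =-53 / 9636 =-0.01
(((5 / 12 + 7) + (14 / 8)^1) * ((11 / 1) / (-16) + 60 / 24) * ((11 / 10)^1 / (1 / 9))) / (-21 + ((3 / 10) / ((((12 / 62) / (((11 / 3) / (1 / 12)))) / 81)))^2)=87725 / 16275607808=0.00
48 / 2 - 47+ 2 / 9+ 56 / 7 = -133 / 9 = -14.78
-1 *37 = -37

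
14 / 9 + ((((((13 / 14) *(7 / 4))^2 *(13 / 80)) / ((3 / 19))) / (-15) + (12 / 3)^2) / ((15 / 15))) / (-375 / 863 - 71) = 1.33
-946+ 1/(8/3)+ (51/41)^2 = -12695957/13448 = -944.08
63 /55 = 1.15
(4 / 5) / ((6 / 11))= 22 / 15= 1.47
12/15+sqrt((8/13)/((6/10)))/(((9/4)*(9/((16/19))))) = 128*sqrt(390)/60021+4/5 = 0.84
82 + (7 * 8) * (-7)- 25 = -335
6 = 6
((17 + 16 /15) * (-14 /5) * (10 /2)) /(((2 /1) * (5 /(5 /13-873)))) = 21519568 /975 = 22071.35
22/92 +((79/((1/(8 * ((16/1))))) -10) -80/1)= 461023/46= 10022.24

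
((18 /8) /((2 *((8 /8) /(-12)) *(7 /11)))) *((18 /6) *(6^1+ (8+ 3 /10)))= -127413 /140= -910.09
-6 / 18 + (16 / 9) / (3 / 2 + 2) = 11 / 63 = 0.17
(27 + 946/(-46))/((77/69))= 444/77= 5.77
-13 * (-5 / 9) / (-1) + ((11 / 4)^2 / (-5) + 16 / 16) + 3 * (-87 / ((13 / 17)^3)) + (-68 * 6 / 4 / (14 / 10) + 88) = -6380727331 / 11072880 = -576.25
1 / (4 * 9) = 1 / 36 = 0.03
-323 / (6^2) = -323 / 36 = -8.97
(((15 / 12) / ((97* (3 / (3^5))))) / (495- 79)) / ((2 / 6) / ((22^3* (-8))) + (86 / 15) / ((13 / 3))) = 8085825 / 4263616958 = 0.00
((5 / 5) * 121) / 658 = 121 / 658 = 0.18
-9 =-9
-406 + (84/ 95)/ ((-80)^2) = -61711979/ 152000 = -406.00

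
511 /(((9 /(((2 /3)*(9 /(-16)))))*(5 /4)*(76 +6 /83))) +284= 7678981 /27060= 283.78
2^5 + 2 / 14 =225 / 7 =32.14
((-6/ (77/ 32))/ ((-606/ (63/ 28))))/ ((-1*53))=-72/ 412181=-0.00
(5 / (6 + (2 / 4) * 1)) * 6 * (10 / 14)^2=1500 / 637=2.35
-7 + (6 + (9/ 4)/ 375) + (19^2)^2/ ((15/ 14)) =182447909/ 1500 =121631.94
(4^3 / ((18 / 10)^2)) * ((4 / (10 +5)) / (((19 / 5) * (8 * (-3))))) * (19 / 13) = -800 / 9477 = -0.08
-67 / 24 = -2.79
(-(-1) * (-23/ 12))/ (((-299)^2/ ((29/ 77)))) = -29/ 3591588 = -0.00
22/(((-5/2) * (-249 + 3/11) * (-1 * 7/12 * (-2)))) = 121/3990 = 0.03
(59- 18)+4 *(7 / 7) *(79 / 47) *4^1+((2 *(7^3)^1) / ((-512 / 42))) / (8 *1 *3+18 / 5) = 18224373 / 276736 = 65.85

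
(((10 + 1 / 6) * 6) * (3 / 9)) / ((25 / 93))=1891 / 25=75.64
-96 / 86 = -48 / 43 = -1.12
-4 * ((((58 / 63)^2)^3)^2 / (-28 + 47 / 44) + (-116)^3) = 28922704910366089548361116574976 / 4632388169247411037421985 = 6243584.06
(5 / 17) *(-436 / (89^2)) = -2180 / 134657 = -0.02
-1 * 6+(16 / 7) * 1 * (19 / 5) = 94 / 35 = 2.69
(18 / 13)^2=324 / 169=1.92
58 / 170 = 29 / 85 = 0.34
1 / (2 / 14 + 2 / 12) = 42 / 13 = 3.23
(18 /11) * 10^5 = 1800000 /11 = 163636.36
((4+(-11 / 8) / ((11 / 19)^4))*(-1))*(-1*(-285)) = 25002765 / 10648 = 2348.12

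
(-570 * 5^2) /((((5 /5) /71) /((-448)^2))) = -203062272000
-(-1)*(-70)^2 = 4900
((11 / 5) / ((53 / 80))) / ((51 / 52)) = 3.39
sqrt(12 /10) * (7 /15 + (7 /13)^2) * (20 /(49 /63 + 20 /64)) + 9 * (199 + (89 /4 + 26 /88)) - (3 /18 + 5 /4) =368256 * sqrt(30) /132665 + 263009 /132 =2007.70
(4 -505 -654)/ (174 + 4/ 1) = -1155/ 178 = -6.49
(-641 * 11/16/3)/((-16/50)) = 176275/384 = 459.05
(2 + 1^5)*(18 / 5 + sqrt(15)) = 54 / 5 + 3*sqrt(15) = 22.42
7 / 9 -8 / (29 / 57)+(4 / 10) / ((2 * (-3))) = -19592 / 1305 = -15.01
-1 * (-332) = 332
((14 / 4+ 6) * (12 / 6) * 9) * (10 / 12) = 285 / 2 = 142.50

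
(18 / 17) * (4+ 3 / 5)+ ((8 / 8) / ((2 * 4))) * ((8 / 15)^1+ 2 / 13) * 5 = 70279 / 13260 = 5.30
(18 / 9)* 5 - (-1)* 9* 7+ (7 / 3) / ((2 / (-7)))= 389 / 6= 64.83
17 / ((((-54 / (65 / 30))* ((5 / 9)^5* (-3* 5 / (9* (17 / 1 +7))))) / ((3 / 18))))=483327 / 15625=30.93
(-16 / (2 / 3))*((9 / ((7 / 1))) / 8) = -27 / 7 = -3.86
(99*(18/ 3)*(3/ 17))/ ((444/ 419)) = 124443/ 1258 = 98.92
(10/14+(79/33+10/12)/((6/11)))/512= 557/43008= 0.01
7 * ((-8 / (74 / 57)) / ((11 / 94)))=-150024 / 407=-368.61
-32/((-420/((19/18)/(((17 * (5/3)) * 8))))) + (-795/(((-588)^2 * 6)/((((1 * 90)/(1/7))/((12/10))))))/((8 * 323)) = 1767317/6381446400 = 0.00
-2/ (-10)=1/ 5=0.20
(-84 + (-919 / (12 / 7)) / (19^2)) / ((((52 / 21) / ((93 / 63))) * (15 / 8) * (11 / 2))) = -11479951 / 2323035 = -4.94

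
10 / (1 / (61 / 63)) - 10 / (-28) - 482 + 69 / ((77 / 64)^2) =-45281317 / 106722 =-424.29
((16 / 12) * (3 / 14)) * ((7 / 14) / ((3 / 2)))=2 / 21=0.10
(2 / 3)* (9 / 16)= 3 / 8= 0.38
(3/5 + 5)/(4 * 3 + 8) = 7/25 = 0.28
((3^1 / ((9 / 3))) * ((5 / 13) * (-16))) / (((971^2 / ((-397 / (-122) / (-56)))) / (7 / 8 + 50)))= 807895 / 41869683128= 0.00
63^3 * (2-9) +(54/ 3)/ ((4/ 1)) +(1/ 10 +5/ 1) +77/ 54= -472585853/ 270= -1750317.97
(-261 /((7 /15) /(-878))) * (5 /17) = 17186850 /119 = 144427.31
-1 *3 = -3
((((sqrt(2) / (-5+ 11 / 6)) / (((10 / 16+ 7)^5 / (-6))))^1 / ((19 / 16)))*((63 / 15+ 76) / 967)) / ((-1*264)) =-315359232*sqrt(2) / 16216067390995285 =-0.00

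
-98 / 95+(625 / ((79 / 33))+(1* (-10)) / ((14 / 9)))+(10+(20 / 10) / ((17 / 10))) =236484652 / 893095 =264.79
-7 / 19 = -0.37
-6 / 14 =-3 / 7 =-0.43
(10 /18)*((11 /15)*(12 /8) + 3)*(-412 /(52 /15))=-21115 /78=-270.71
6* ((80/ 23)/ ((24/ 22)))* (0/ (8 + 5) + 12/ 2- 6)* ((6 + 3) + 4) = 0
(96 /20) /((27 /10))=16 /9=1.78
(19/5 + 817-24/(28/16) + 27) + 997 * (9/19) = 868722/665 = 1306.35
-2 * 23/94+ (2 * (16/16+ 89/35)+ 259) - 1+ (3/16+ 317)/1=581.78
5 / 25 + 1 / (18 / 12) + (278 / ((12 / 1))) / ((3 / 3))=721 / 30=24.03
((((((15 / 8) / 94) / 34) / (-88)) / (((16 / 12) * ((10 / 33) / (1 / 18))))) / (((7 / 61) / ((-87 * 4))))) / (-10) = -15921 / 57272320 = -0.00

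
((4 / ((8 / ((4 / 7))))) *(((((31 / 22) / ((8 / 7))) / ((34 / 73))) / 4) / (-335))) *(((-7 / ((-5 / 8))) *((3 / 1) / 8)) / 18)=-15841 / 120278400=-0.00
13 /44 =0.30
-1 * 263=-263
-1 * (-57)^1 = 57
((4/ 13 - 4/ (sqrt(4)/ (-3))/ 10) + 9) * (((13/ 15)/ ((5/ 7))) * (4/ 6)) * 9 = 9016/ 125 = 72.13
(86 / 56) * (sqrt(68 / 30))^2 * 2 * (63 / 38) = 2193 / 190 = 11.54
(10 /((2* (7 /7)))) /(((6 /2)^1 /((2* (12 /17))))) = 40 /17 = 2.35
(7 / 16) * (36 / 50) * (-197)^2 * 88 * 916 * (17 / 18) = 23266849298 / 25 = 930673971.92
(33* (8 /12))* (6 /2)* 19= 1254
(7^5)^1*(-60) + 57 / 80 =-80673543 / 80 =-1008419.29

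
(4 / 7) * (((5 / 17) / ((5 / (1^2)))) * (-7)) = -4 / 17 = -0.24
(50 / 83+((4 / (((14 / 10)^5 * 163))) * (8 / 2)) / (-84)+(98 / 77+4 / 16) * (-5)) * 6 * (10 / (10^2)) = -294622108681 / 70033626124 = -4.21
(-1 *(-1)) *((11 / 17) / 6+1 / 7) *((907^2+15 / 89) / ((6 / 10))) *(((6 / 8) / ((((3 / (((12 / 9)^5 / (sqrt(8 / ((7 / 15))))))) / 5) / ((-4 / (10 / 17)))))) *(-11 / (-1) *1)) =-9226359228416 *sqrt(210) / 4087503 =-32710103.84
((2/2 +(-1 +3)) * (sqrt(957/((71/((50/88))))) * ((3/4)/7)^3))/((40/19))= 0.00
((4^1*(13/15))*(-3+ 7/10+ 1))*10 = -45.07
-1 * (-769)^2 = -591361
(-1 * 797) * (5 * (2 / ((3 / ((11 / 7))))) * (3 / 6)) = -43835 / 21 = -2087.38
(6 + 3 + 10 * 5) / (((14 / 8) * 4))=59 / 7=8.43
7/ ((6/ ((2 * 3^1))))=7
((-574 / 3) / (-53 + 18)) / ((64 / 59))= 2419 / 480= 5.04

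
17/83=0.20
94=94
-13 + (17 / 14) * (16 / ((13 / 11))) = 313 / 91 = 3.44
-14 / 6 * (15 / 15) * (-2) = 14 / 3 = 4.67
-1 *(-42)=42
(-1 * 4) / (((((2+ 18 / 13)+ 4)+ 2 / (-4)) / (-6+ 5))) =104 / 179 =0.58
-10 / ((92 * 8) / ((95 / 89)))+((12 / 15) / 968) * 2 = -254623 / 19814960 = -0.01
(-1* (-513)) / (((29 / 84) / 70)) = 3016440 / 29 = 104015.17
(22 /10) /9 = 11 /45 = 0.24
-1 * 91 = -91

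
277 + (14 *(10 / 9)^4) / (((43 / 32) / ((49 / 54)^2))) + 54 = 70765117777 / 205667667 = 344.08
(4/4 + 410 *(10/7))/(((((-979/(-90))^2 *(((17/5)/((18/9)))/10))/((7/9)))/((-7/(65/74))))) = -38293668000/211815461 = -180.79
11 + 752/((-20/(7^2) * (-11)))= 9817/55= 178.49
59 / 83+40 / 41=5739 / 3403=1.69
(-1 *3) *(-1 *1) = 3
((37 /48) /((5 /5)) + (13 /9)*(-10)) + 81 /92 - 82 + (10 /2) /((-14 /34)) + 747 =14839243 /23184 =640.06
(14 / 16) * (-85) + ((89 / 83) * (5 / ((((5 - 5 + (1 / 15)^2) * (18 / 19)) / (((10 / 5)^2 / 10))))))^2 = 14293306045 / 55112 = 259350.16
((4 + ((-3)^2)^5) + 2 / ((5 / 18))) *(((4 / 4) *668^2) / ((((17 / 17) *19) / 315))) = 8301534785712 / 19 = 436922883458.53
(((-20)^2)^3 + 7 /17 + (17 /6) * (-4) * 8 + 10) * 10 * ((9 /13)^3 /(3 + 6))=881278894890 /37349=23595782.88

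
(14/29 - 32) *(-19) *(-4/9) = -266.15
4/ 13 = 0.31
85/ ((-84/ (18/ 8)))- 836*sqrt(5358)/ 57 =-1075.85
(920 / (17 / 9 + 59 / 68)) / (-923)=-563040 / 1557101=-0.36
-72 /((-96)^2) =-1 /128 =-0.01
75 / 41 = 1.83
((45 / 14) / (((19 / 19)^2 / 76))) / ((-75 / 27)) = -3078 / 35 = -87.94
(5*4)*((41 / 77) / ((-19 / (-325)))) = 266500 / 1463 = 182.16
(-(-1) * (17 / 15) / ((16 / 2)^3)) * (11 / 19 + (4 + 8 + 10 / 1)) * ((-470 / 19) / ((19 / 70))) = -3998995 / 877952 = -4.55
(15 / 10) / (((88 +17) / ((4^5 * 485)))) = 49664 / 7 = 7094.86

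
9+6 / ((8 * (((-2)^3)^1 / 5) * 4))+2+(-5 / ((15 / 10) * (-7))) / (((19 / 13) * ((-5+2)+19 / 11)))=3799129 / 357504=10.63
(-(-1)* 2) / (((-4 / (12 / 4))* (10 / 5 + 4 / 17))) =-51 / 76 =-0.67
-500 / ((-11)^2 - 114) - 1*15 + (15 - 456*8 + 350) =-3369.43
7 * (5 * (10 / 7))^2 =2500 / 7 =357.14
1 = 1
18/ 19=0.95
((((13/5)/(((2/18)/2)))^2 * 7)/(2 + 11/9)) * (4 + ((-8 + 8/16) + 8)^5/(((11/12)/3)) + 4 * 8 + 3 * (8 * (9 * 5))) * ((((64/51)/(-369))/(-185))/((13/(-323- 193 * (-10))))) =12409596946656/1028336375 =12067.64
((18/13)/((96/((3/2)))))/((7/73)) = 657/2912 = 0.23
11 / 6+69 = 425 / 6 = 70.83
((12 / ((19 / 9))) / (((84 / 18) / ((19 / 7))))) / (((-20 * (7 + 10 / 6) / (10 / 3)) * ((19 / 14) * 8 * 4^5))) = -81 / 14163968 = -0.00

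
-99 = -99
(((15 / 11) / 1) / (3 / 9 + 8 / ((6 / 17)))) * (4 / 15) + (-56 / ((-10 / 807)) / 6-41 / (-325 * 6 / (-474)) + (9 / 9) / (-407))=2261199536 / 3042325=743.25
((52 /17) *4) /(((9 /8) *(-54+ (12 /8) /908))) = -3021824 /15003333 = -0.20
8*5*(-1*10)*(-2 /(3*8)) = 100 /3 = 33.33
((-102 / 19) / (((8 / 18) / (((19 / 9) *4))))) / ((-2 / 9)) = 459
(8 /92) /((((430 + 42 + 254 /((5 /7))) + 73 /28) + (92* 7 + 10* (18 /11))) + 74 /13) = 40040 /688969301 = 0.00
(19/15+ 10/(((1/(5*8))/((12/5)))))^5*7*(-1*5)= -4362884833905135916693/151875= -28726813721186080.11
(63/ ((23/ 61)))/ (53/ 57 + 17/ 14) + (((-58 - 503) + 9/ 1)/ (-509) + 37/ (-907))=1434749880725/ 18167824039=78.97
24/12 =2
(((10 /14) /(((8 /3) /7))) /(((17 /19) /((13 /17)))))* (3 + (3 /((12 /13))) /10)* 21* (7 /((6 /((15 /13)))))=5572035 /36992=150.63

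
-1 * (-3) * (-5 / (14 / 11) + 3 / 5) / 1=-699 / 70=-9.99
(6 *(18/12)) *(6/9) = 6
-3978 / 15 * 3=-3978 / 5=-795.60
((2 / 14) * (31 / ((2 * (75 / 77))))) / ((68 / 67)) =22847 / 10200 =2.24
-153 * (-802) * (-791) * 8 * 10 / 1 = -7764835680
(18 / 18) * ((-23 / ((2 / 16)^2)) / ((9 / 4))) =-5888 / 9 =-654.22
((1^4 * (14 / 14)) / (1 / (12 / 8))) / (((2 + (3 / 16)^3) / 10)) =7.48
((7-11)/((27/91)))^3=-48228544/19683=-2450.26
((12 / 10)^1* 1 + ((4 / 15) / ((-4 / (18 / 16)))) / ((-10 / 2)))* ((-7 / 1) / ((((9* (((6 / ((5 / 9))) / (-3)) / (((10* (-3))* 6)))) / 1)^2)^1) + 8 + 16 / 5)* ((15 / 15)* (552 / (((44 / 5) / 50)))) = -8586774 / 11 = -780615.82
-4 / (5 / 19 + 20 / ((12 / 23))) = -0.10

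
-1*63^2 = -3969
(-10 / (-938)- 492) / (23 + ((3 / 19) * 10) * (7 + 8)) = -10.54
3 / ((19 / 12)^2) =432 / 361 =1.20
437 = 437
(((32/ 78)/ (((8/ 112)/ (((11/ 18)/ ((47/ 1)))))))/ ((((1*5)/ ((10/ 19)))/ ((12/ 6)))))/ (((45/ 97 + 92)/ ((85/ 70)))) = 580448/ 2811270267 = 0.00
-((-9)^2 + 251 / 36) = -3167 / 36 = -87.97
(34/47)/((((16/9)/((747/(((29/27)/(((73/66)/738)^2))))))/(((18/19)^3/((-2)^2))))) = 16444531953/121699758503488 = 0.00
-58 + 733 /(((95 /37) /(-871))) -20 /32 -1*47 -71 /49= -9263964707 /37240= -248763.82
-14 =-14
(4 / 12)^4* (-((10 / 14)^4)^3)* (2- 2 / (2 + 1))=-976562500 / 3363432789843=-0.00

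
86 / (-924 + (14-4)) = -43 / 457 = -0.09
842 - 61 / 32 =26883 / 32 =840.09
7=7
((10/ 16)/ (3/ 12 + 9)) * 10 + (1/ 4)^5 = 25637/ 37888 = 0.68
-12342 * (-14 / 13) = 172788 / 13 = 13291.38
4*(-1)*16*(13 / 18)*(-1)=416 / 9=46.22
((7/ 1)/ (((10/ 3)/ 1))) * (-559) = -11739/ 10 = -1173.90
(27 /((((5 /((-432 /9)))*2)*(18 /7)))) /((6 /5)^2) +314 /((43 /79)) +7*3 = 562.88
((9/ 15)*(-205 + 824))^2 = 137937.96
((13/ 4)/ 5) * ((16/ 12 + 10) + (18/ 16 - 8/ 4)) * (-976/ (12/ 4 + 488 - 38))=-199043/ 13590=-14.65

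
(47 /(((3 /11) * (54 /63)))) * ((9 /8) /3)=3619 /48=75.40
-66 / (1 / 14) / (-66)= 14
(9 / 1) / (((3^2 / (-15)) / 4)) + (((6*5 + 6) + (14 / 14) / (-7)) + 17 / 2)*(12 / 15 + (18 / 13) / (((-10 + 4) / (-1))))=-12993 / 910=-14.28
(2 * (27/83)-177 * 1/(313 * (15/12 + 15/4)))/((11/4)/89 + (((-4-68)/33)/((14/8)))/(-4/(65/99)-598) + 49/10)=0.11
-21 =-21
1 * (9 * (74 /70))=333 /35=9.51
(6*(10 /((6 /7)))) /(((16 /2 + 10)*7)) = 5 /9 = 0.56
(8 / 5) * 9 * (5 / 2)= 36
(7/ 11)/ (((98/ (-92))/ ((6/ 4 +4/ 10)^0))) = -0.60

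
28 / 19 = 1.47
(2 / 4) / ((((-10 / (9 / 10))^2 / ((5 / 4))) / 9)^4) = 0.00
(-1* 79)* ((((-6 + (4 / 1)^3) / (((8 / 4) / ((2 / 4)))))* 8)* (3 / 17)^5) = -2226852 / 1419857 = -1.57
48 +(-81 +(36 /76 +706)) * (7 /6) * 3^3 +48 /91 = 34149390 /1729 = 19750.95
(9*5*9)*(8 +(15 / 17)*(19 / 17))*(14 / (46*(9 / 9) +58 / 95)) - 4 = 25810283 / 23698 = 1089.13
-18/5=-3.60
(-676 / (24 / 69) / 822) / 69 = -0.03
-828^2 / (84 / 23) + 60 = -1313616 / 7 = -187659.43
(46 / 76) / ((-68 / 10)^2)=575 / 43928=0.01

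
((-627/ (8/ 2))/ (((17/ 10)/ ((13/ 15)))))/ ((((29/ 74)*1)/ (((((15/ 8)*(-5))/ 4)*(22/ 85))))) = 16587285/ 134096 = 123.70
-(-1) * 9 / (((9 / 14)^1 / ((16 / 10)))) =112 / 5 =22.40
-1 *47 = -47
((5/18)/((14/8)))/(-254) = -5/8001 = -0.00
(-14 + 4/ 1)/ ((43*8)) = -5/ 172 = -0.03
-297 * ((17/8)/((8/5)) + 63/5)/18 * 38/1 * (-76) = 53096241/80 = 663703.01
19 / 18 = 1.06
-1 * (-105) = 105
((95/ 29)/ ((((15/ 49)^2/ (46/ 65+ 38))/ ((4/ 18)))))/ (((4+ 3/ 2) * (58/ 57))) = 4361541352/ 81177525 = 53.73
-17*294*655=-3273690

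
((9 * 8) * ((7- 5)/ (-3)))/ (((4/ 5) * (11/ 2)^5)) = -1920/ 161051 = -0.01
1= 1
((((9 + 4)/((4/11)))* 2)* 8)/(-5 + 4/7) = -4004/31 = -129.16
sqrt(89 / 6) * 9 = 34.66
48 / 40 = 6 / 5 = 1.20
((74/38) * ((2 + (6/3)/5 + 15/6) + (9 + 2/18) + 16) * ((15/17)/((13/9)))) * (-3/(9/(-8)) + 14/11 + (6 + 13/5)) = 206769653/461890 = 447.66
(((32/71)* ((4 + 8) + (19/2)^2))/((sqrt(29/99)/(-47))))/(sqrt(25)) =-461352* sqrt(319)/10295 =-800.39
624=624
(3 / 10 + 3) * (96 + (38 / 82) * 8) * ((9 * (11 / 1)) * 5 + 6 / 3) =33523644 / 205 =163529.97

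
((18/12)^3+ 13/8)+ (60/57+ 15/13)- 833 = -203971/247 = -825.79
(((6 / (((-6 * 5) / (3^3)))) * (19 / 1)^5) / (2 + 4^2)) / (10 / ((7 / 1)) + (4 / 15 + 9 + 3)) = -155994237 / 2876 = -54240.00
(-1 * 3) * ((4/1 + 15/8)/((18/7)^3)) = -1.04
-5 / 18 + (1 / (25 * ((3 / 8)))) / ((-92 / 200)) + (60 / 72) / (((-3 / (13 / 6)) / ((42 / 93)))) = -15044 / 19251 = -0.78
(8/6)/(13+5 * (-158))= -0.00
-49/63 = -7/9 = -0.78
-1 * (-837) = 837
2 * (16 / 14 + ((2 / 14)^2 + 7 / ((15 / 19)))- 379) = -542386 / 735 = -737.94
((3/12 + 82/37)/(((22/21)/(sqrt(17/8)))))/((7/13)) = 14235 * sqrt(34)/13024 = 6.37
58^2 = 3364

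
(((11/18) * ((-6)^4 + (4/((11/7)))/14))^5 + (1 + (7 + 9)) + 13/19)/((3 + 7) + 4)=349861919477063686795/15707034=22274219275075.34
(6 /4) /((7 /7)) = 3 /2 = 1.50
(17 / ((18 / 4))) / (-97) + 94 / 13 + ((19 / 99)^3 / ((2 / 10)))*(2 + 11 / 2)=6082585855 / 815698026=7.46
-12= -12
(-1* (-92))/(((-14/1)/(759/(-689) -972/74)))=16695102/178451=93.56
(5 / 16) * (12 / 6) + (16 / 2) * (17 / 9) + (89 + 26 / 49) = 371381 / 3528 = 105.27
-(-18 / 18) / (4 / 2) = 1 / 2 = 0.50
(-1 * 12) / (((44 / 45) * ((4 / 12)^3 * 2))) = -3645 / 22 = -165.68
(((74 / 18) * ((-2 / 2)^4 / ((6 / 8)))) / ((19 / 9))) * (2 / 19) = 296 / 1083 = 0.27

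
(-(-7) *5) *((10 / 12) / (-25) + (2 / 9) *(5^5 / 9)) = 437311 / 162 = 2699.45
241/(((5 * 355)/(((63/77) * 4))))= 8676/19525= 0.44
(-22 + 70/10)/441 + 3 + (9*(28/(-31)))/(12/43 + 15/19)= -2051720/442029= -4.64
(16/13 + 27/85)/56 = 1711/61880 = 0.03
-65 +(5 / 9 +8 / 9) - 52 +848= 6592 / 9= 732.44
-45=-45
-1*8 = -8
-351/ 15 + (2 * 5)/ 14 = -794/ 35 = -22.69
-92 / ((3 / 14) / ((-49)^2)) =-3092488 / 3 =-1030829.33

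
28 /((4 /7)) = 49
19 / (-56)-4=-243 / 56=-4.34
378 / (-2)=-189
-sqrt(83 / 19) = -2.09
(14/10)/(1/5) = 7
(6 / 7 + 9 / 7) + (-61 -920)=-6852 / 7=-978.86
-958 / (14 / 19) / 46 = -28.26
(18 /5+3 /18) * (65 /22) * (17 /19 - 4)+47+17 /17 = 33713 /2508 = 13.44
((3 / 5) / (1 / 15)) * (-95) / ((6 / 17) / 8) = -19380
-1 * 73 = -73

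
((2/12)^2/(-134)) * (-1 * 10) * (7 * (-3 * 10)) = -175/402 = -0.44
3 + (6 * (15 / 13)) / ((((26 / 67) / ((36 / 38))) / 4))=226713 / 3211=70.61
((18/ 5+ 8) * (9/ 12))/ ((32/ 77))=6699/ 320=20.93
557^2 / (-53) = -310249 / 53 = -5853.75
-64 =-64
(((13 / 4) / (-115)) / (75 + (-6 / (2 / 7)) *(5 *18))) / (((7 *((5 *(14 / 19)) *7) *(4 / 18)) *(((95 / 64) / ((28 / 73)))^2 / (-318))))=-50798592 / 6163971034375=-0.00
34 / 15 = 2.27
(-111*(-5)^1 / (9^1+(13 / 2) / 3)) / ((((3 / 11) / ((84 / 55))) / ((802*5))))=74778480 / 67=1116096.72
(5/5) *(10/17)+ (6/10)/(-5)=199/425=0.47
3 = 3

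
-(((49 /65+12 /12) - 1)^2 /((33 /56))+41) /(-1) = 5850881 /139425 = 41.96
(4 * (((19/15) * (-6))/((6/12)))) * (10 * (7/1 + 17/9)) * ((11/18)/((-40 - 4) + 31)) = 267520/1053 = 254.06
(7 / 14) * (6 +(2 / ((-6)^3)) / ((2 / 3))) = 431 / 144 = 2.99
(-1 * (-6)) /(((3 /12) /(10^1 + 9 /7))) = 1896 /7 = 270.86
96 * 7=672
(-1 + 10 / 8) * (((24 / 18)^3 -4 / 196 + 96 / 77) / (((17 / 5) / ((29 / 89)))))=446455 / 5180868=0.09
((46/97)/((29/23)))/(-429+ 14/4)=-0.00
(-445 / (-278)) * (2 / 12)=445 / 1668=0.27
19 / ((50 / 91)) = 34.58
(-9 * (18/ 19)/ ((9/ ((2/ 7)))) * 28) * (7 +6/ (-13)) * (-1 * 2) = 24480/ 247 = 99.11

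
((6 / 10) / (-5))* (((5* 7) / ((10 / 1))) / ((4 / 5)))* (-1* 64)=168 / 5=33.60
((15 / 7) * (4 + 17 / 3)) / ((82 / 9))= 1305 / 574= 2.27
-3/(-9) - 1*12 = -35/3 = -11.67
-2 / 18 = -1 / 9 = -0.11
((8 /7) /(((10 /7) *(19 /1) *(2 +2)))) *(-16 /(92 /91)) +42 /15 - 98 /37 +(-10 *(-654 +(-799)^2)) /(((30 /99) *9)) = -567145222061 /242535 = -2338405.68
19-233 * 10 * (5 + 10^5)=-233011631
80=80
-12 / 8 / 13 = -3 / 26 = -0.12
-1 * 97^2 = -9409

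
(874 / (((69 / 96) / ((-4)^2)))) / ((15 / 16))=311296 / 15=20753.07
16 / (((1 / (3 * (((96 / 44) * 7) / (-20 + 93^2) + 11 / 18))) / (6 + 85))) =762312824 / 284757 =2677.06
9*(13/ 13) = 9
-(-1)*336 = 336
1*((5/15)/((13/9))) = 3/13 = 0.23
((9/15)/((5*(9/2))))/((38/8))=8/1425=0.01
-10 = -10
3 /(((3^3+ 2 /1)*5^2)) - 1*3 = -2172 /725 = -3.00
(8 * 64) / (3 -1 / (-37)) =1184 / 7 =169.14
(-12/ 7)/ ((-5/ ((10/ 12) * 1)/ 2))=4/ 7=0.57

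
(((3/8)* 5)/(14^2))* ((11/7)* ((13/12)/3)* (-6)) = -715/21952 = -0.03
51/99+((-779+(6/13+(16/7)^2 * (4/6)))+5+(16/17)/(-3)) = -275112731/357357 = -769.85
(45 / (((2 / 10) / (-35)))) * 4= -31500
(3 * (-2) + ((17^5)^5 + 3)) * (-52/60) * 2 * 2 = -300072625442116923704857639534808/15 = -20004841696141128246990510000000.00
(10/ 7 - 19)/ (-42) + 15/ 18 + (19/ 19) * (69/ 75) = 7981/ 3675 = 2.17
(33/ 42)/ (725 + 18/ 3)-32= -327477/ 10234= -32.00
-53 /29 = -1.83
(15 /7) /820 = 3 /1148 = 0.00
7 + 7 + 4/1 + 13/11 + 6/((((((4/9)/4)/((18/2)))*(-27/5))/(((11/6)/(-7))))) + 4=3600/77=46.75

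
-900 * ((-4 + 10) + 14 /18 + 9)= -14200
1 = 1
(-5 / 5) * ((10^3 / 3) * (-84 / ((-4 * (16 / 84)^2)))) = -385875 / 2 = -192937.50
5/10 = 1/2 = 0.50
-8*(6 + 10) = -128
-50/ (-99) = 50/ 99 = 0.51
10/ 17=0.59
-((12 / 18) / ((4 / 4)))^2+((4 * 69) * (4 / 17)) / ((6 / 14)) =23116 / 153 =151.08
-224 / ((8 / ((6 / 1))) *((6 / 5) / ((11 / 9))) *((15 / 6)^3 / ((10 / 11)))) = -448 / 45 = -9.96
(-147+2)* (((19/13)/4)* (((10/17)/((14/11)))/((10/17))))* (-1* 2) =30305/364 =83.26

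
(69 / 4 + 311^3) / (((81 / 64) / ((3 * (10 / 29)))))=19251358880 / 783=24586665.24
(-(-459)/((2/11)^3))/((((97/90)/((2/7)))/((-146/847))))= -3489.58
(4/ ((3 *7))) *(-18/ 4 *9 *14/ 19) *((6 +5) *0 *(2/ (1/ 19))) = 0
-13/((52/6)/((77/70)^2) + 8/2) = -4719/4052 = -1.16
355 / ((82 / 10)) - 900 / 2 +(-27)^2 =13214 / 41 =322.29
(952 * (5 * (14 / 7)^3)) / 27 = 38080 / 27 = 1410.37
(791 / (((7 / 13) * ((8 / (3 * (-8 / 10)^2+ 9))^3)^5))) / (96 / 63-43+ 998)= 107567430878282241135345476642434614196593 / 658210816000000000000000000000000000000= 163.42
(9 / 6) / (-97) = -3 / 194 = -0.02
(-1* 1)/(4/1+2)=-1/6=-0.17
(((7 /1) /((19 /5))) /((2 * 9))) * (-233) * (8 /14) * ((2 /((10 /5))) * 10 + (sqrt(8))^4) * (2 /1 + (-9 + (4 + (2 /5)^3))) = 12655628 /4275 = 2960.38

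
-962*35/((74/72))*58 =-1900080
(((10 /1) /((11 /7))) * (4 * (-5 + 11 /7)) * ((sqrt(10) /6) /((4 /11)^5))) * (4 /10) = -14641 * sqrt(10) /16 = -2893.68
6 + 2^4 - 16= 6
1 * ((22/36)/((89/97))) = 1067/1602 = 0.67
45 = 45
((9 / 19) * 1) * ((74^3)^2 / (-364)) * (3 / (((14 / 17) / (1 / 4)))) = -2355336843462 / 12103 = -194607687.64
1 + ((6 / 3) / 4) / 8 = 1.06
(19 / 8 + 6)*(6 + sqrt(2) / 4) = 67*sqrt(2) / 32 + 201 / 4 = 53.21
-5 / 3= -1.67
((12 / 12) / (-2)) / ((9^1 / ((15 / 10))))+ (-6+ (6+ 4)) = 47 / 12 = 3.92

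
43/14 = 3.07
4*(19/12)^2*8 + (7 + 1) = 794/9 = 88.22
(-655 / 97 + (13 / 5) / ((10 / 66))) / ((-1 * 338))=-12619 / 409825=-0.03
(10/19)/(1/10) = 5.26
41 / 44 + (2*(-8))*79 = -55575 / 44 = -1263.07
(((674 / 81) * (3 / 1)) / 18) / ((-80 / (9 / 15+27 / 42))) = -9773 / 453600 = -0.02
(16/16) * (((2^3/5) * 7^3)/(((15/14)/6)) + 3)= 76907/25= 3076.28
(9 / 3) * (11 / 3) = 11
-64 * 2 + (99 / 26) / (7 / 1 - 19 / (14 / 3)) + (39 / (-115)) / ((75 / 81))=-127.07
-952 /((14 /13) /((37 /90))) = -16354 /45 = -363.42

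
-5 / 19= -0.26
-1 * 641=-641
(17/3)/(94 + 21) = 17/345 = 0.05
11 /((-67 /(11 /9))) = -121 /603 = -0.20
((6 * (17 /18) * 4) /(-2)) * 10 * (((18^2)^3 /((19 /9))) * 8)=-277539747840 /19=-14607355149.47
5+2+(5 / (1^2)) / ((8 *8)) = 7.08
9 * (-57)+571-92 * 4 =-310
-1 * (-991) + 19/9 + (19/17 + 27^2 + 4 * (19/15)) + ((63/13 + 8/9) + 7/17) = 5749676/3315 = 1734.44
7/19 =0.37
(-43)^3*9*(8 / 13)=-5724504 / 13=-440346.46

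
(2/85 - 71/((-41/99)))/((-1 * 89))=-597547/310165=-1.93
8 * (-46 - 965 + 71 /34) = -137212 /17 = -8071.29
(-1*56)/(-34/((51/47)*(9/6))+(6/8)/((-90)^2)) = 604800/225599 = 2.68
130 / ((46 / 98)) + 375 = 651.96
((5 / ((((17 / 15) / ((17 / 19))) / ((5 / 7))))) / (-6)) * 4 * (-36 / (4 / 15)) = 253.76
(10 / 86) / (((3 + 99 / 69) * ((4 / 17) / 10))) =575 / 516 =1.11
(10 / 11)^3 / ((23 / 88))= 8000 / 2783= 2.87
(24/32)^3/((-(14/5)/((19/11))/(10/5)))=-2565/4928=-0.52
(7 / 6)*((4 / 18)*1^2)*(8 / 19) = 56 / 513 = 0.11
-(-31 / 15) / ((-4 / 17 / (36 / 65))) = -1581 / 325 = -4.86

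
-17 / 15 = -1.13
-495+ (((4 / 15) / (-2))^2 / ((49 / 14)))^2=-495.00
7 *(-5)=-35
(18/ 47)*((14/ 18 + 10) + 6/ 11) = 2242/ 517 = 4.34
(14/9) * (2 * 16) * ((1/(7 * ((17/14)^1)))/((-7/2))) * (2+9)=-2816/153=-18.41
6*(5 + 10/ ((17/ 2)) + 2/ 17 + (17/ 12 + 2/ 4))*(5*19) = 159125/ 34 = 4680.15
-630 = -630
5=5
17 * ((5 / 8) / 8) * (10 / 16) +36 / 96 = 617 / 512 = 1.21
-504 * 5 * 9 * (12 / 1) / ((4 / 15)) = -1020600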